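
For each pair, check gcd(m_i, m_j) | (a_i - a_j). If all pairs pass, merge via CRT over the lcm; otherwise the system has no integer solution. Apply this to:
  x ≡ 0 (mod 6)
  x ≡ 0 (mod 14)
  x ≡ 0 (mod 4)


Moduli 6, 14, 4 are not pairwise coprime, so CRT works modulo lcm(m_i) when all pairwise compatibility conditions hold.
Pairwise compatibility: gcd(m_i, m_j) must divide a_i - a_j for every pair.
Merge one congruence at a time:
  Start: x ≡ 0 (mod 6).
  Combine with x ≡ 0 (mod 14): gcd(6, 14) = 2; 0 - 0 = 0, which IS divisible by 2, so compatible.
    Write x = 0 + 6·t and substitute into x ≡ 0 (mod 14): 6·t ≡ 0 − 0 = 0 (mod 14).
    Divide the congruence (and modulus) by g = 2: 3·t ≡ 0 (mod 7).
    The inverse of 3 mod 7 is 5 (since 3·5 = 15 = 2·7 + 1), so t ≡ 5·0 = 0 ≡ 0 (mod 7).
    Then x = 0 + 6·0 = 0, valid modulo lcm(6, 14) = 42: x ≡ 0 (mod 42).
  Combine with x ≡ 0 (mod 4): gcd(42, 4) = 2; 0 - 0 = 0, which IS divisible by 2, so compatible.
    Write x = 0 + 42·t and substitute into x ≡ 0 (mod 4): 42·t ≡ 0 − 0 = 0 (mod 4).
    Divide the congruence (and modulus) by g = 2: 21·t ≡ 0 (mod 2).
    Reduce coefficients mod 2: 1·t ≡ 0 (mod 2).
    So t ≡ 0 (mod 2).
    Then x = 0 + 42·0 = 0, valid modulo lcm(42, 4) = 84: x ≡ 0 (mod 84).
Verify: 0 mod 6 = 0, 0 mod 14 = 0, 0 mod 4 = 0.

x ≡ 0 (mod 84).


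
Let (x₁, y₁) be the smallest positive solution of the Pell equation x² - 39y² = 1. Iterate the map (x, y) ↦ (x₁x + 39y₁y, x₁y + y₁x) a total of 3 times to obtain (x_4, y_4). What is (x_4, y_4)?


Step 1: Find the fundamental solution (x₁, y₁) of x² - 39y² = 1.
  Expand √39 as a continued fraction. a₀ = ⌊√39⌋ = 6; iterate m_{k+1} = d_k·a_k − m_k, d_{k+1} = (39 − m_{k+1}²)/d_k, a_{k+1} = ⌊(a₀ + m_{k+1})/d_{k+1}⌋ (starting m₀ = 0, d₀ = 1), with convergents p_k = a_k·p_{k-1} + p_{k-2}, q_k = a_k·q_{k-1} + q_{k-2} (p₋₁ = 1, q₋₁ = 0):
  k = 0: a₀ = 6; p₀/q₀ = 6/1; p₀² − 39·q₀² = 36 − 39 = -3.
  k = 1: m = 6, d = 3, a = ⌊(6 + 6)/3⌋ = 4; p/q = (4·6 + 1)/(4·1 + 0) = 25/4; p² − 39·q² = 625 − 624 = 1.
  The first convergent with p² − 39·q² = 1 gives the fundamental solution (x₁, y₁) = (25, 4).
Step 2: Apply the recurrence (x_{n+1}, y_{n+1}) = (x₁x_n + 39y₁y_n, x₁y_n + y₁x_n) repeatedly.
  From (x_1, y_1) = (25, 4): x_2 = 25·25 + 39·4·4 = 1249; y_2 = 25·4 + 4·25 = 200.
  From (x_2, y_2) = (1249, 200): x_3 = 25·1249 + 39·4·200 = 62425; y_3 = 25·200 + 4·1249 = 9996.
  From (x_3, y_3) = (62425, 9996): x_4 = 25·62425 + 39·4·9996 = 3120001; y_4 = 25·9996 + 4·62425 = 499600.
Step 3: Verify x_4² - 39·y_4² = 9734406240001 - 9734406240000 = 1 (should be 1). ✓

(x_1, y_1) = (25, 4); (x_4, y_4) = (3120001, 499600).


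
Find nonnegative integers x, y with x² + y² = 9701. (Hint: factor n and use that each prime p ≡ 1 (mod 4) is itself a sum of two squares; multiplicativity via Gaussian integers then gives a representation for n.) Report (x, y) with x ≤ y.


Step 1: Factor n = 9701 = 89 · 109.
Step 2: Check the mod-4 condition on each prime factor: 89 ≡ 1 (mod 4), exponent 1; 109 ≡ 1 (mod 4), exponent 1.
All primes ≡ 3 (mod 4) appear to even exponent (or don't appear), so by the two-squares theorem n IS expressible as a sum of two squares.
Step 3: Build a representation. Here n = 89 · 109 is a product of primes ≡ 1 (mod 4). Each prime p ≡ 1 (mod 4) is itself a sum of two squares; find a² by testing p − a² for a perfect square:
  89: 89 − 1² = 88, 89 − 2² = 85, 89 − 3² = 80, 89 − 4² = 73, 89 − 5² = 64 = 8² ⇒ 89 = 5² + 8².
  109: 109 − 1² = 108, 109 − 2² = 105, 109 − 3² = 100 = 10² ⇒ 109 = 3² + 10².
  Combine using the Brahmagupta–Fibonacci identity (a² + b²)(c² + d²) = (ac − bd)² + (ad + bc)² = (ac + bd)² + (ad − bc)²:
  89 · 109 = 9701: from (5² + 8²)(3² + 10²), take (5·3 − 8·10, 5·10 + 8·3) = (15 − 80, 50 + 24) = (-65, 74); dropping signs (only squares matter) gives (65, 74); check 65² + 74² = 4225 + 5476 = 9701 ✓.
Step 4: Order so x ≤ y and verify: 65² + 74² = 4225 + 5476 = 9701 = n. ✓

n = 9701 = 65² + 74² (one valid representation with x ≤ y).


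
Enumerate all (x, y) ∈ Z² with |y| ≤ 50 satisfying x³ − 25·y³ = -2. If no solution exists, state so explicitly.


The equation is x³ - 25y³ = -2. For fixed y, x³ = 25·y³ − 2, so a solution requires the RHS to be a perfect cube.
Strategy: iterate y from -50 to 50, compute RHS = 25·y³ − 2, and check whether it is a (positive or negative) perfect cube.
Check small values of y:
  y = 0: RHS = -2 is not a perfect cube.
  y = 1: RHS = 23 is not a perfect cube.
  y = -1: RHS = -27 = (-3)³ ⇒ x = -3 works.
  y = 2: RHS = 198 is not a perfect cube.
  y = -2: RHS = -202 is not a perfect cube.
  y = 3: RHS = 673 is not a perfect cube.
  y = -3: RHS = -677 is not a perfect cube.
Continuing the search up to |y| = 50 finds no further solutions beyond those listed.
Collected solutions: (-3, -1).

Solutions (with |y| ≤ 50): (-3, -1).


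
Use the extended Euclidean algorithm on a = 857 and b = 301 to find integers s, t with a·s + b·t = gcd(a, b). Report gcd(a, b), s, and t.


Euclidean algorithm on (857, 301) — divide until remainder is 0:
  857 = 2 · 301 + 255
  301 = 1 · 255 + 46
  255 = 5 · 46 + 25
  46 = 1 · 25 + 21
  25 = 1 · 21 + 4
  21 = 5 · 4 + 1
  4 = 4 · 1 + 0
gcd(857, 301) = 1.
Track Bezout coefficients alongside the remainders: start with r₀ = 857 = a·1 + b·0 (s = 1, t = 0) and r₁ = 301 = a·0 + b·1 (s = 0, t = 1); each new remainder r_{k+1} = r_{k-1} − q_k·r_k inherits s_{k+1} = s_{k-1} − q_k·s_k, t_{k+1} = t_{k-1} − q_k·t_k, so r_k = a·s_k + b·t_k at every step:
  q = 2: r = 255, s = 1 − 2·0 = 1, t = 0 − 2·1 = -2  (check: 857·1 + 301·(-2) = 255)
  q = 1: r = 46, s = 0 − 1·1 = -1, t = 1 − 1·(-2) = 3  (check: 857·(-1) + 301·3 = 46)
  q = 5: r = 25, s = 1 − 5·(-1) = 6, t = -2 − 5·3 = -17  (check: 857·6 + 301·(-17) = 25)
  q = 1: r = 21, s = -1 − 1·6 = -7, t = 3 − 1·(-17) = 20  (check: 857·(-7) + 301·20 = 21)
  q = 1: r = 4, s = 6 − 1·(-7) = 13, t = -17 − 1·20 = -37  (check: 857·13 + 301·(-37) = 4)
  q = 5: r = 1, s = -7 − 5·13 = -72, t = 20 − 5·(-37) = 205  (check: 857·(-72) + 301·205 = 1)
The row with r = 1 (the gcd) gives the Bezout coefficients s = -72, t = 205.
Result: 857 · (-72) + 301 · (205) = 1.

gcd(857, 301) = 1; s = -72, t = 205 (check: 857·(-72) + 301·205 = 1).


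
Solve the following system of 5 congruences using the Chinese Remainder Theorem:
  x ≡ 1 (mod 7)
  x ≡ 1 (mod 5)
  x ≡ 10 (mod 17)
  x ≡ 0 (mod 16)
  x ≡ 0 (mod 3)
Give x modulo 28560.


Product of moduli M = 7 · 5 · 17 · 16 · 3 = 28560.
Merge one congruence at a time:
  Start: x ≡ 1 (mod 7).
  Combine with x ≡ 1 (mod 5); new modulus lcm = 35.
    Write x = 1 + 7·t and substitute into x ≡ 1 (mod 5): 7·t ≡ 1 − 1 = 0 (mod 5).
    Reduce coefficients mod 5: 2·t ≡ 0 (mod 5).
    The inverse of 2 mod 5 is 3 (since 2·3 = 6 = 1·5 + 1), so t ≡ 3·0 = 0 ≡ 0 (mod 5).
    Then x = 1 + 7·0 = 1, valid modulo lcm(7, 5) = 35: x ≡ 1 (mod 35).
  Combine with x ≡ 10 (mod 17); new modulus lcm = 595.
    Write x = 1 + 35·t and substitute into x ≡ 10 (mod 17): 35·t ≡ 10 − 1 = 9 (mod 17).
    Reduce coefficients mod 17: 1·t ≡ 9 (mod 17).
    So t ≡ 9 (mod 17).
    Then x = 1 + 35·9 = 316, valid modulo lcm(35, 17) = 595: x ≡ 316 (mod 595).
  Combine with x ≡ 0 (mod 16); new modulus lcm = 9520.
    Write x = 316 + 595·t and substitute into x ≡ 0 (mod 16): 595·t ≡ 0 − 316 = -316 (mod 16).
    Reduce coefficients mod 16: 3·t ≡ 4 (mod 16).
    The inverse of 3 mod 16 is 11 (since 3·11 = 33 = 2·16 + 1), so t ≡ 11·4 = 44 ≡ 12 (mod 16).
    Then x = 316 + 595·12 = 7456, valid modulo lcm(595, 16) = 9520: x ≡ 7456 (mod 9520).
  Combine with x ≡ 0 (mod 3); new modulus lcm = 28560.
    Write x = 7456 + 9520·t and substitute into x ≡ 0 (mod 3): 9520·t ≡ 0 − 7456 = -7456 (mod 3).
    Reduce coefficients mod 3: 1·t ≡ 2 (mod 3).
    So t ≡ 2 (mod 3).
    Then x = 7456 + 9520·2 = 26496, valid modulo lcm(9520, 3) = 28560: x ≡ 26496 (mod 28560).
Verify against each original: 26496 mod 7 = 1, 26496 mod 5 = 1, 26496 mod 17 = 10, 26496 mod 16 = 0, 26496 mod 3 = 0.

x ≡ 26496 (mod 28560).


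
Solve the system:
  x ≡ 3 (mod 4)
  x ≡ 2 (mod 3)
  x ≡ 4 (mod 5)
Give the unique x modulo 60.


Moduli 4, 3, 5 are pairwise coprime; by CRT there is a unique solution modulo M = 4 · 3 · 5 = 60.
Solve pairwise, accumulating the modulus:
  Start with x ≡ 3 (mod 4).
  Combine with x ≡ 2 (mod 3): since gcd(4, 3) = 1, we get a unique residue mod 12.
    Write x = 3 + 4·t and substitute into x ≡ 2 (mod 3): 4·t ≡ 2 − 3 = -1 (mod 3).
    Reduce coefficients mod 3: 1·t ≡ 2 (mod 3).
    So t ≡ 2 (mod 3).
    Then x = 3 + 4·2 = 11, valid modulo lcm(4, 3) = 12: x ≡ 11 (mod 12).
  Combine with x ≡ 4 (mod 5): since gcd(12, 5) = 1, we get a unique residue mod 60.
    Write x = 11 + 12·t and substitute into x ≡ 4 (mod 5): 12·t ≡ 4 − 11 = -7 (mod 5).
    Reduce coefficients mod 5: 2·t ≡ 3 (mod 5).
    The inverse of 2 mod 5 is 3 (since 2·3 = 6 = 1·5 + 1), so t ≡ 3·3 = 9 ≡ 4 (mod 5).
    Then x = 11 + 12·4 = 59, valid modulo lcm(12, 5) = 60: x ≡ 59 (mod 60).
Verify: 59 mod 4 = 3 ✓, 59 mod 3 = 2 ✓, 59 mod 5 = 4 ✓.

x ≡ 59 (mod 60).


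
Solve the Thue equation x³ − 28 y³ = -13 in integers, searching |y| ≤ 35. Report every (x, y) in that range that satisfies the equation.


The equation is x³ - 28y³ = -13. For fixed y, x³ = 28·y³ − 13, so a solution requires the RHS to be a perfect cube.
Strategy: iterate y from -35 to 35, compute RHS = 28·y³ − 13, and check whether it is a (positive or negative) perfect cube.
Check small values of y:
  y = 0: RHS = -13 is not a perfect cube.
  y = 1: RHS = 15 is not a perfect cube.
  y = -1: RHS = -41 is not a perfect cube.
  y = 2: RHS = 211 is not a perfect cube.
  y = -2: RHS = -237 is not a perfect cube.
  y = 3: RHS = 743 is not a perfect cube.
  y = -3: RHS = -769 is not a perfect cube.
Continuing the search up to |y| = 35 finds no solutions either.
No (x, y) in the scanned range satisfies the equation.

No integer solutions with |y| ≤ 35.


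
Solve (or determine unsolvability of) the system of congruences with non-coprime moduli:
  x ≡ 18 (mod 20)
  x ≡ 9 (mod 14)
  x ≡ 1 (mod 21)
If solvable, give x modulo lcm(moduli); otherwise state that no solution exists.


Moduli 20, 14, 21 are not pairwise coprime, so CRT works modulo lcm(m_i) when all pairwise compatibility conditions hold.
Pairwise compatibility: gcd(m_i, m_j) must divide a_i - a_j for every pair.
Merge one congruence at a time:
  Start: x ≡ 18 (mod 20).
  Combine with x ≡ 9 (mod 14): gcd(20, 14) = 2, and 9 - 18 = -9 is NOT divisible by 2.
    ⇒ system is inconsistent (no integer solution).

No solution (the system is inconsistent).


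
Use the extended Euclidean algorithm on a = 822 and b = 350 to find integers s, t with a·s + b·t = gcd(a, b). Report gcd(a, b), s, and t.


Euclidean algorithm on (822, 350) — divide until remainder is 0:
  822 = 2 · 350 + 122
  350 = 2 · 122 + 106
  122 = 1 · 106 + 16
  106 = 6 · 16 + 10
  16 = 1 · 10 + 6
  10 = 1 · 6 + 4
  6 = 1 · 4 + 2
  4 = 2 · 2 + 0
gcd(822, 350) = 2.
Track Bezout coefficients alongside the remainders: start with r₀ = 822 = a·1 + b·0 (s = 1, t = 0) and r₁ = 350 = a·0 + b·1 (s = 0, t = 1); each new remainder r_{k+1} = r_{k-1} − q_k·r_k inherits s_{k+1} = s_{k-1} − q_k·s_k, t_{k+1} = t_{k-1} − q_k·t_k, so r_k = a·s_k + b·t_k at every step:
  q = 2: r = 122, s = 1 − 2·0 = 1, t = 0 − 2·1 = -2  (check: 822·1 + 350·(-2) = 122)
  q = 2: r = 106, s = 0 − 2·1 = -2, t = 1 − 2·(-2) = 5  (check: 822·(-2) + 350·5 = 106)
  q = 1: r = 16, s = 1 − 1·(-2) = 3, t = -2 − 1·5 = -7  (check: 822·3 + 350·(-7) = 16)
  q = 6: r = 10, s = -2 − 6·3 = -20, t = 5 − 6·(-7) = 47  (check: 822·(-20) + 350·47 = 10)
  q = 1: r = 6, s = 3 − 1·(-20) = 23, t = -7 − 1·47 = -54  (check: 822·23 + 350·(-54) = 6)
  q = 1: r = 4, s = -20 − 1·23 = -43, t = 47 − 1·(-54) = 101  (check: 822·(-43) + 350·101 = 4)
  q = 1: r = 2, s = 23 − 1·(-43) = 66, t = -54 − 1·101 = -155  (check: 822·66 + 350·(-155) = 2)
The row with r = 2 (the gcd) gives the Bezout coefficients s = 66, t = -155.
Result: 822 · (66) + 350 · (-155) = 2.

gcd(822, 350) = 2; s = 66, t = -155 (check: 822·66 + 350·(-155) = 2).


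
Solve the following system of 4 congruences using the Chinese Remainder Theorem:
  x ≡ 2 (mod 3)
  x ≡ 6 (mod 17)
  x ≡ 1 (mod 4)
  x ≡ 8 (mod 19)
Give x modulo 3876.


Product of moduli M = 3 · 17 · 4 · 19 = 3876.
Merge one congruence at a time:
  Start: x ≡ 2 (mod 3).
  Combine with x ≡ 6 (mod 17); new modulus lcm = 51.
    Write x = 2 + 3·t and substitute into x ≡ 6 (mod 17): 3·t ≡ 6 − 2 = 4 (mod 17).
    The inverse of 3 mod 17 is 6 (since 3·6 = 18 = 1·17 + 1), so t ≡ 6·4 = 24 ≡ 7 (mod 17).
    Then x = 2 + 3·7 = 23, valid modulo lcm(3, 17) = 51: x ≡ 23 (mod 51).
  Combine with x ≡ 1 (mod 4); new modulus lcm = 204.
    Write x = 23 + 51·t and substitute into x ≡ 1 (mod 4): 51·t ≡ 1 − 23 = -22 (mod 4).
    Reduce coefficients mod 4: 3·t ≡ 2 (mod 4).
    The inverse of 3 mod 4 is 3 (since 3·3 = 9 = 2·4 + 1), so t ≡ 3·2 = 6 ≡ 2 (mod 4).
    Then x = 23 + 51·2 = 125, valid modulo lcm(51, 4) = 204: x ≡ 125 (mod 204).
  Combine with x ≡ 8 (mod 19); new modulus lcm = 3876.
    Write x = 125 + 204·t and substitute into x ≡ 8 (mod 19): 204·t ≡ 8 − 125 = -117 (mod 19).
    Reduce coefficients mod 19: 14·t ≡ 16 (mod 19).
    The inverse of 14 mod 19 is 15 (since 14·15 = 210 = 11·19 + 1), so t ≡ 15·16 = 240 ≡ 12 (mod 19).
    Then x = 125 + 204·12 = 2573, valid modulo lcm(204, 19) = 3876: x ≡ 2573 (mod 3876).
Verify against each original: 2573 mod 3 = 2, 2573 mod 17 = 6, 2573 mod 4 = 1, 2573 mod 19 = 8.

x ≡ 2573 (mod 3876).


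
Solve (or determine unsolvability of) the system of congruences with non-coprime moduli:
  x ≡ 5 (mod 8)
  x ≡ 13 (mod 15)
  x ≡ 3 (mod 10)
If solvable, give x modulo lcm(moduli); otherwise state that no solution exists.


Moduli 8, 15, 10 are not pairwise coprime, so CRT works modulo lcm(m_i) when all pairwise compatibility conditions hold.
Pairwise compatibility: gcd(m_i, m_j) must divide a_i - a_j for every pair.
Merge one congruence at a time:
  Start: x ≡ 5 (mod 8).
  Combine with x ≡ 13 (mod 15): gcd(8, 15) = 1; 13 - 5 = 8, which IS divisible by 1, so compatible.
    Write x = 5 + 8·t and substitute into x ≡ 13 (mod 15): 8·t ≡ 13 − 5 = 8 (mod 15).
    The inverse of 8 mod 15 is 2 (since 8·2 = 16 = 1·15 + 1), so t ≡ 2·8 = 16 ≡ 1 (mod 15).
    Then x = 5 + 8·1 = 13, valid modulo lcm(8, 15) = 120: x ≡ 13 (mod 120).
  Combine with x ≡ 3 (mod 10): gcd(120, 10) = 10; 3 - 13 = -10, which IS divisible by 10, so compatible.
    Write x = 13 + 120·t and substitute into x ≡ 3 (mod 10): 120·t ≡ 3 − 13 = -10 (mod 10).
    Divide the congruence (and modulus) by g = 10: 12·t ≡ -1 (mod 1).
    Modulo 1 every t works; take t = 0.
    Then x = 13 + 120·0 = 13, valid modulo lcm(120, 10) = 120: x ≡ 13 (mod 120).
Verify: 13 mod 8 = 5, 13 mod 15 = 13, 13 mod 10 = 3.

x ≡ 13 (mod 120).


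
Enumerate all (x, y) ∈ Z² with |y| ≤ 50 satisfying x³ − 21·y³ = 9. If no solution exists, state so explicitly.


The equation is x³ - 21y³ = 9. For fixed y, x³ = 21·y³ + 9, so a solution requires the RHS to be a perfect cube.
Strategy: iterate y from -50 to 50, compute RHS = 21·y³ + 9, and check whether it is a (positive or negative) perfect cube.
Check small values of y:
  y = 0: RHS = 9 is not a perfect cube.
  y = 1: RHS = 30 is not a perfect cube.
  y = -1: RHS = -12 is not a perfect cube.
  y = 2: RHS = 177 is not a perfect cube.
  y = -2: RHS = -159 is not a perfect cube.
  y = 3: RHS = 576 is not a perfect cube.
  y = -3: RHS = -558 is not a perfect cube.
Continuing the search up to |y| = 50 finds no solutions either.
No (x, y) in the scanned range satisfies the equation.

No integer solutions with |y| ≤ 50.


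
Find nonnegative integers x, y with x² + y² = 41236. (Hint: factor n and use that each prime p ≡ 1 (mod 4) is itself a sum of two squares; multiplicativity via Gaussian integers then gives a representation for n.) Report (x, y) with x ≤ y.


Step 1: Factor n = 41236 = 2^2 · 13^2 · 61.
Step 2: Check the mod-4 condition on each prime factor: 2 = 2 (special); 13 ≡ 1 (mod 4), exponent 2; 61 ≡ 1 (mod 4), exponent 1.
All primes ≡ 3 (mod 4) appear to even exponent (or don't appear), so by the two-squares theorem n IS expressible as a sum of two squares.
Step 3: Build a representation. Group n = k² · m with k = 2 and m = 13 · 13 · 61 = 10309 (a product of primes ≡ 1 (mod 4)); a representation of m scales to one of n via (k·x)² + (k·y)² = k²(x² + y²). Each prime p ≡ 1 (mod 4) is itself a sum of two squares; find a² by testing p − a² for a perfect square:
  13: 13 − 1² = 12, 13 − 2² = 9 = 3² ⇒ 13 = 2² + 3².
  61: 61 − 1² = 60, 61 − 2² = 57, 61 − 3² = 52, 61 − 4² = 45, 61 − 5² = 36 = 6² ⇒ 61 = 5² + 6².
  Combine using the Brahmagupta–Fibonacci identity (a² + b²)(c² + d²) = (ac − bd)² + (ad + bc)² = (ac + bd)² + (ad − bc)²:
  13 · 13 = 169: from (2² + 3²)(2² + 3²), take (2·2 − 3·3, 2·3 + 3·2) = (4 − 9, 6 + 6) = (-5, 12); dropping signs (only squares matter) gives (5, 12); check 5² + 12² = 25 + 144 = 169 ✓.
  169 · 61 = 10309: from (5² + 12²)(5² + 6²), take (5·5 − 12·6, 5·6 + 12·5) = (25 − 72, 30 + 60) = (-47, 90); dropping signs (only squares matter) gives (47, 90); check 47² + 90² = 2209 + 8100 = 10309 ✓.
  Scale by k = 2: (2·47, 2·90) = (94, 180).
Step 4: Order so x ≤ y and verify: 94² + 180² = 8836 + 32400 = 41236 = n. ✓

n = 41236 = 94² + 180² (one valid representation with x ≤ y).


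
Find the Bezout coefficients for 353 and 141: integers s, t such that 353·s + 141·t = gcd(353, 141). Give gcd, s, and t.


Euclidean algorithm on (353, 141) — divide until remainder is 0:
  353 = 2 · 141 + 71
  141 = 1 · 71 + 70
  71 = 1 · 70 + 1
  70 = 70 · 1 + 0
gcd(353, 141) = 1.
Track Bezout coefficients alongside the remainders: start with r₀ = 353 = a·1 + b·0 (s = 1, t = 0) and r₁ = 141 = a·0 + b·1 (s = 0, t = 1); each new remainder r_{k+1} = r_{k-1} − q_k·r_k inherits s_{k+1} = s_{k-1} − q_k·s_k, t_{k+1} = t_{k-1} − q_k·t_k, so r_k = a·s_k + b·t_k at every step:
  q = 2: r = 71, s = 1 − 2·0 = 1, t = 0 − 2·1 = -2  (check: 353·1 + 141·(-2) = 71)
  q = 1: r = 70, s = 0 − 1·1 = -1, t = 1 − 1·(-2) = 3  (check: 353·(-1) + 141·3 = 70)
  q = 1: r = 1, s = 1 − 1·(-1) = 2, t = -2 − 1·3 = -5  (check: 353·2 + 141·(-5) = 1)
The row with r = 1 (the gcd) gives the Bezout coefficients s = 2, t = -5.
Result: 353 · (2) + 141 · (-5) = 1.

gcd(353, 141) = 1; s = 2, t = -5 (check: 353·2 + 141·(-5) = 1).


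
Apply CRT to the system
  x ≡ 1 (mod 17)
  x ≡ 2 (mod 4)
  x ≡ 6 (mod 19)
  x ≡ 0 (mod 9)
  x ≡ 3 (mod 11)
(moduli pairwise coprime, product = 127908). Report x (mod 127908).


Product of moduli M = 17 · 4 · 19 · 9 · 11 = 127908.
Merge one congruence at a time:
  Start: x ≡ 1 (mod 17).
  Combine with x ≡ 2 (mod 4); new modulus lcm = 68.
    Write x = 1 + 17·t and substitute into x ≡ 2 (mod 4): 17·t ≡ 2 − 1 = 1 (mod 4).
    Reduce coefficients mod 4: 1·t ≡ 1 (mod 4).
    So t ≡ 1 (mod 4).
    Then x = 1 + 17·1 = 18, valid modulo lcm(17, 4) = 68: x ≡ 18 (mod 68).
  Combine with x ≡ 6 (mod 19); new modulus lcm = 1292.
    Write x = 18 + 68·t and substitute into x ≡ 6 (mod 19): 68·t ≡ 6 − 18 = -12 (mod 19).
    Reduce coefficients mod 19: 11·t ≡ 7 (mod 19).
    The inverse of 11 mod 19 is 7 (since 11·7 = 77 = 4·19 + 1), so t ≡ 7·7 = 49 ≡ 11 (mod 19).
    Then x = 18 + 68·11 = 766, valid modulo lcm(68, 19) = 1292: x ≡ 766 (mod 1292).
  Combine with x ≡ 0 (mod 9); new modulus lcm = 11628.
    Write x = 766 + 1292·t and substitute into x ≡ 0 (mod 9): 1292·t ≡ 0 − 766 = -766 (mod 9).
    Reduce coefficients mod 9: 5·t ≡ 8 (mod 9).
    The inverse of 5 mod 9 is 2 (since 5·2 = 10 = 1·9 + 1), so t ≡ 2·8 = 16 ≡ 7 (mod 9).
    Then x = 766 + 1292·7 = 9810, valid modulo lcm(1292, 9) = 11628: x ≡ 9810 (mod 11628).
  Combine with x ≡ 3 (mod 11); new modulus lcm = 127908.
    Write x = 9810 + 11628·t and substitute into x ≡ 3 (mod 11): 11628·t ≡ 3 − 9810 = -9807 (mod 11).
    Reduce coefficients mod 11: 1·t ≡ 5 (mod 11).
    So t ≡ 5 (mod 11).
    Then x = 9810 + 11628·5 = 67950, valid modulo lcm(11628, 11) = 127908: x ≡ 67950 (mod 127908).
Verify against each original: 67950 mod 17 = 1, 67950 mod 4 = 2, 67950 mod 19 = 6, 67950 mod 9 = 0, 67950 mod 11 = 3.

x ≡ 67950 (mod 127908).


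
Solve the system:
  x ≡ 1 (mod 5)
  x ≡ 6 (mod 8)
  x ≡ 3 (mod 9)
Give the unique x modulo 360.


Moduli 5, 8, 9 are pairwise coprime; by CRT there is a unique solution modulo M = 5 · 8 · 9 = 360.
Solve pairwise, accumulating the modulus:
  Start with x ≡ 1 (mod 5).
  Combine with x ≡ 6 (mod 8): since gcd(5, 8) = 1, we get a unique residue mod 40.
    Write x = 1 + 5·t and substitute into x ≡ 6 (mod 8): 5·t ≡ 6 − 1 = 5 (mod 8).
    The inverse of 5 mod 8 is 5 (since 5·5 = 25 = 3·8 + 1), so t ≡ 5·5 = 25 ≡ 1 (mod 8).
    Then x = 1 + 5·1 = 6, valid modulo lcm(5, 8) = 40: x ≡ 6 (mod 40).
  Combine with x ≡ 3 (mod 9): since gcd(40, 9) = 1, we get a unique residue mod 360.
    Write x = 6 + 40·t and substitute into x ≡ 3 (mod 9): 40·t ≡ 3 − 6 = -3 (mod 9).
    Reduce coefficients mod 9: 4·t ≡ 6 (mod 9).
    The inverse of 4 mod 9 is 7 (since 4·7 = 28 = 3·9 + 1), so t ≡ 7·6 = 42 ≡ 6 (mod 9).
    Then x = 6 + 40·6 = 246, valid modulo lcm(40, 9) = 360: x ≡ 246 (mod 360).
Verify: 246 mod 5 = 1 ✓, 246 mod 8 = 6 ✓, 246 mod 9 = 3 ✓.

x ≡ 246 (mod 360).


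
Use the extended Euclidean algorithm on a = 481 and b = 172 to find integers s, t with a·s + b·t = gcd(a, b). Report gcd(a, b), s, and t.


Euclidean algorithm on (481, 172) — divide until remainder is 0:
  481 = 2 · 172 + 137
  172 = 1 · 137 + 35
  137 = 3 · 35 + 32
  35 = 1 · 32 + 3
  32 = 10 · 3 + 2
  3 = 1 · 2 + 1
  2 = 2 · 1 + 0
gcd(481, 172) = 1.
Track Bezout coefficients alongside the remainders: start with r₀ = 481 = a·1 + b·0 (s = 1, t = 0) and r₁ = 172 = a·0 + b·1 (s = 0, t = 1); each new remainder r_{k+1} = r_{k-1} − q_k·r_k inherits s_{k+1} = s_{k-1} − q_k·s_k, t_{k+1} = t_{k-1} − q_k·t_k, so r_k = a·s_k + b·t_k at every step:
  q = 2: r = 137, s = 1 − 2·0 = 1, t = 0 − 2·1 = -2  (check: 481·1 + 172·(-2) = 137)
  q = 1: r = 35, s = 0 − 1·1 = -1, t = 1 − 1·(-2) = 3  (check: 481·(-1) + 172·3 = 35)
  q = 3: r = 32, s = 1 − 3·(-1) = 4, t = -2 − 3·3 = -11  (check: 481·4 + 172·(-11) = 32)
  q = 1: r = 3, s = -1 − 1·4 = -5, t = 3 − 1·(-11) = 14  (check: 481·(-5) + 172·14 = 3)
  q = 10: r = 2, s = 4 − 10·(-5) = 54, t = -11 − 10·14 = -151  (check: 481·54 + 172·(-151) = 2)
  q = 1: r = 1, s = -5 − 1·54 = -59, t = 14 − 1·(-151) = 165  (check: 481·(-59) + 172·165 = 1)
The row with r = 1 (the gcd) gives the Bezout coefficients s = -59, t = 165.
Result: 481 · (-59) + 172 · (165) = 1.

gcd(481, 172) = 1; s = -59, t = 165 (check: 481·(-59) + 172·165 = 1).


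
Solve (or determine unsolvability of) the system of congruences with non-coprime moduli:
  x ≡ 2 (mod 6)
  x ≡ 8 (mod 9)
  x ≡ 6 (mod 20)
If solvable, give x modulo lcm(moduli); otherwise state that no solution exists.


Moduli 6, 9, 20 are not pairwise coprime, so CRT works modulo lcm(m_i) when all pairwise compatibility conditions hold.
Pairwise compatibility: gcd(m_i, m_j) must divide a_i - a_j for every pair.
Merge one congruence at a time:
  Start: x ≡ 2 (mod 6).
  Combine with x ≡ 8 (mod 9): gcd(6, 9) = 3; 8 - 2 = 6, which IS divisible by 3, so compatible.
    Write x = 2 + 6·t and substitute into x ≡ 8 (mod 9): 6·t ≡ 8 − 2 = 6 (mod 9).
    Divide the congruence (and modulus) by g = 3: 2·t ≡ 2 (mod 3).
    The inverse of 2 mod 3 is 2 (since 2·2 = 4 = 1·3 + 1), so t ≡ 2·2 = 4 ≡ 1 (mod 3).
    Then x = 2 + 6·1 = 8, valid modulo lcm(6, 9) = 18: x ≡ 8 (mod 18).
  Combine with x ≡ 6 (mod 20): gcd(18, 20) = 2; 6 - 8 = -2, which IS divisible by 2, so compatible.
    Write x = 8 + 18·t and substitute into x ≡ 6 (mod 20): 18·t ≡ 6 − 8 = -2 (mod 20).
    Divide the congruence (and modulus) by g = 2: 9·t ≡ -1 (mod 10).
    Reduce coefficients mod 10: 9·t ≡ 9 (mod 10).
    The inverse of 9 mod 10 is 9 (since 9·9 = 81 = 8·10 + 1), so t ≡ 9·9 = 81 ≡ 1 (mod 10).
    Then x = 8 + 18·1 = 26, valid modulo lcm(18, 20) = 180: x ≡ 26 (mod 180).
Verify: 26 mod 6 = 2, 26 mod 9 = 8, 26 mod 20 = 6.

x ≡ 26 (mod 180).


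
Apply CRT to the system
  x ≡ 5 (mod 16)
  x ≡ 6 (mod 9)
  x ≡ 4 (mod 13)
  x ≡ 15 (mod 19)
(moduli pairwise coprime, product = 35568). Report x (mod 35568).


Product of moduli M = 16 · 9 · 13 · 19 = 35568.
Merge one congruence at a time:
  Start: x ≡ 5 (mod 16).
  Combine with x ≡ 6 (mod 9); new modulus lcm = 144.
    Write x = 5 + 16·t and substitute into x ≡ 6 (mod 9): 16·t ≡ 6 − 5 = 1 (mod 9).
    Reduce coefficients mod 9: 7·t ≡ 1 (mod 9).
    The inverse of 7 mod 9 is 4 (since 7·4 = 28 = 3·9 + 1), so t ≡ 4·1 = 4 ≡ 4 (mod 9).
    Then x = 5 + 16·4 = 69, valid modulo lcm(16, 9) = 144: x ≡ 69 (mod 144).
  Combine with x ≡ 4 (mod 13); new modulus lcm = 1872.
    Write x = 69 + 144·t and substitute into x ≡ 4 (mod 13): 144·t ≡ 4 − 69 = -65 (mod 13).
    Reduce coefficients mod 13: 1·t ≡ 0 (mod 13).
    So t ≡ 0 (mod 13).
    Then x = 69 + 144·0 = 69, valid modulo lcm(144, 13) = 1872: x ≡ 69 (mod 1872).
  Combine with x ≡ 15 (mod 19); new modulus lcm = 35568.
    Write x = 69 + 1872·t and substitute into x ≡ 15 (mod 19): 1872·t ≡ 15 − 69 = -54 (mod 19).
    Reduce coefficients mod 19: 10·t ≡ 3 (mod 19).
    The inverse of 10 mod 19 is 2 (since 10·2 = 20 = 1·19 + 1), so t ≡ 2·3 = 6 ≡ 6 (mod 19).
    Then x = 69 + 1872·6 = 11301, valid modulo lcm(1872, 19) = 35568: x ≡ 11301 (mod 35568).
Verify against each original: 11301 mod 16 = 5, 11301 mod 9 = 6, 11301 mod 13 = 4, 11301 mod 19 = 15.

x ≡ 11301 (mod 35568).


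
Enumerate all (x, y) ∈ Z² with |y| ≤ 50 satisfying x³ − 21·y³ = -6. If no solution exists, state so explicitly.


The equation is x³ - 21y³ = -6. For fixed y, x³ = 21·y³ − 6, so a solution requires the RHS to be a perfect cube.
Strategy: iterate y from -50 to 50, compute RHS = 21·y³ − 6, and check whether it is a (positive or negative) perfect cube.
Check small values of y:
  y = 0: RHS = -6 is not a perfect cube.
  y = 1: RHS = 15 is not a perfect cube.
  y = -1: RHS = -27 = (-3)³ ⇒ x = -3 works.
  y = 2: RHS = 162 is not a perfect cube.
  y = -2: RHS = -174 is not a perfect cube.
  y = 3: RHS = 561 is not a perfect cube.
  y = -3: RHS = -573 is not a perfect cube.
Continuing the search up to |y| = 50 finds no further solutions beyond those listed.
Collected solutions: (-3, -1).

Solutions (with |y| ≤ 50): (-3, -1).


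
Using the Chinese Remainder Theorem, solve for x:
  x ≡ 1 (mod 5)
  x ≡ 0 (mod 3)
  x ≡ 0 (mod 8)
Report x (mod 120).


Moduli 5, 3, 8 are pairwise coprime; by CRT there is a unique solution modulo M = 5 · 3 · 8 = 120.
Solve pairwise, accumulating the modulus:
  Start with x ≡ 1 (mod 5).
  Combine with x ≡ 0 (mod 3): since gcd(5, 3) = 1, we get a unique residue mod 15.
    Write x = 1 + 5·t and substitute into x ≡ 0 (mod 3): 5·t ≡ 0 − 1 = -1 (mod 3).
    Reduce coefficients mod 3: 2·t ≡ 2 (mod 3).
    The inverse of 2 mod 3 is 2 (since 2·2 = 4 = 1·3 + 1), so t ≡ 2·2 = 4 ≡ 1 (mod 3).
    Then x = 1 + 5·1 = 6, valid modulo lcm(5, 3) = 15: x ≡ 6 (mod 15).
  Combine with x ≡ 0 (mod 8): since gcd(15, 8) = 1, we get a unique residue mod 120.
    Write x = 6 + 15·t and substitute into x ≡ 0 (mod 8): 15·t ≡ 0 − 6 = -6 (mod 8).
    Reduce coefficients mod 8: 7·t ≡ 2 (mod 8).
    The inverse of 7 mod 8 is 7 (since 7·7 = 49 = 6·8 + 1), so t ≡ 7·2 = 14 ≡ 6 (mod 8).
    Then x = 6 + 15·6 = 96, valid modulo lcm(15, 8) = 120: x ≡ 96 (mod 120).
Verify: 96 mod 5 = 1 ✓, 96 mod 3 = 0 ✓, 96 mod 8 = 0 ✓.

x ≡ 96 (mod 120).


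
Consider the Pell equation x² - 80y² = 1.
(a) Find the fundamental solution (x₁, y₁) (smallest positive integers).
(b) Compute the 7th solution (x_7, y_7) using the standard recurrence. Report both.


Step 1: Find the fundamental solution (x₁, y₁) of x² - 80y² = 1.
  Expand √80 as a continued fraction. a₀ = ⌊√80⌋ = 8; iterate m_{k+1} = d_k·a_k − m_k, d_{k+1} = (80 − m_{k+1}²)/d_k, a_{k+1} = ⌊(a₀ + m_{k+1})/d_{k+1}⌋ (starting m₀ = 0, d₀ = 1), with convergents p_k = a_k·p_{k-1} + p_{k-2}, q_k = a_k·q_{k-1} + q_{k-2} (p₋₁ = 1, q₋₁ = 0):
  k = 0: a₀ = 8; p₀/q₀ = 8/1; p₀² − 80·q₀² = 64 − 80 = -16.
  k = 1: m = 8, d = 16, a = ⌊(8 + 8)/16⌋ = 1; p/q = (1·8 + 1)/(1·1 + 0) = 9/1; p² − 80·q² = 81 − 80 = 1.
  The first convergent with p² − 80·q² = 1 gives the fundamental solution (x₁, y₁) = (9, 1).
Step 2: Apply the recurrence (x_{n+1}, y_{n+1}) = (x₁x_n + 80y₁y_n, x₁y_n + y₁x_n) repeatedly.
  From (x_1, y_1) = (9, 1): x_2 = 9·9 + 80·1·1 = 161; y_2 = 9·1 + 1·9 = 18.
  From (x_2, y_2) = (161, 18): x_3 = 9·161 + 80·1·18 = 2889; y_3 = 9·18 + 1·161 = 323.
  From (x_3, y_3) = (2889, 323): x_4 = 9·2889 + 80·1·323 = 51841; y_4 = 9·323 + 1·2889 = 5796.
  From (x_4, y_4) = (51841, 5796): x_5 = 9·51841 + 80·1·5796 = 930249; y_5 = 9·5796 + 1·51841 = 104005.
  From (x_5, y_5) = (930249, 104005): x_6 = 9·930249 + 80·1·104005 = 16692641; y_6 = 9·104005 + 1·930249 = 1866294.
  From (x_6, y_6) = (16692641, 1866294): x_7 = 9·16692641 + 80·1·1866294 = 299537289; y_7 = 9·1866294 + 1·16692641 = 33489287.
Step 3: Verify x_7² - 80·y_7² = 89722587501469521 - 89722587501469520 = 1 (should be 1). ✓

(x_1, y_1) = (9, 1); (x_7, y_7) = (299537289, 33489287).


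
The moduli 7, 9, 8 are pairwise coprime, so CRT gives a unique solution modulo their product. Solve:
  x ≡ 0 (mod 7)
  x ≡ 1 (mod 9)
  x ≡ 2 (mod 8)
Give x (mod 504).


Moduli 7, 9, 8 are pairwise coprime; by CRT there is a unique solution modulo M = 7 · 9 · 8 = 504.
Solve pairwise, accumulating the modulus:
  Start with x ≡ 0 (mod 7).
  Combine with x ≡ 1 (mod 9): since gcd(7, 9) = 1, we get a unique residue mod 63.
    Write x = 0 + 7·t and substitute into x ≡ 1 (mod 9): 7·t ≡ 1 − 0 = 1 (mod 9).
    The inverse of 7 mod 9 is 4 (since 7·4 = 28 = 3·9 + 1), so t ≡ 4·1 = 4 ≡ 4 (mod 9).
    Then x = 0 + 7·4 = 28, valid modulo lcm(7, 9) = 63: x ≡ 28 (mod 63).
  Combine with x ≡ 2 (mod 8): since gcd(63, 8) = 1, we get a unique residue mod 504.
    Write x = 28 + 63·t and substitute into x ≡ 2 (mod 8): 63·t ≡ 2 − 28 = -26 (mod 8).
    Reduce coefficients mod 8: 7·t ≡ 6 (mod 8).
    The inverse of 7 mod 8 is 7 (since 7·7 = 49 = 6·8 + 1), so t ≡ 7·6 = 42 ≡ 2 (mod 8).
    Then x = 28 + 63·2 = 154, valid modulo lcm(63, 8) = 504: x ≡ 154 (mod 504).
Verify: 154 mod 7 = 0 ✓, 154 mod 9 = 1 ✓, 154 mod 8 = 2 ✓.

x ≡ 154 (mod 504).


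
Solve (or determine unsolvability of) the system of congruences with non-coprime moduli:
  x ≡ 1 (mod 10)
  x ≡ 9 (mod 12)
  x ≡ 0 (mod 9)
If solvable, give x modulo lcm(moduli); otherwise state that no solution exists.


Moduli 10, 12, 9 are not pairwise coprime, so CRT works modulo lcm(m_i) when all pairwise compatibility conditions hold.
Pairwise compatibility: gcd(m_i, m_j) must divide a_i - a_j for every pair.
Merge one congruence at a time:
  Start: x ≡ 1 (mod 10).
  Combine with x ≡ 9 (mod 12): gcd(10, 12) = 2; 9 - 1 = 8, which IS divisible by 2, so compatible.
    Write x = 1 + 10·t and substitute into x ≡ 9 (mod 12): 10·t ≡ 9 − 1 = 8 (mod 12).
    Divide the congruence (and modulus) by g = 2: 5·t ≡ 4 (mod 6).
    The inverse of 5 mod 6 is 5 (since 5·5 = 25 = 4·6 + 1), so t ≡ 5·4 = 20 ≡ 2 (mod 6).
    Then x = 1 + 10·2 = 21, valid modulo lcm(10, 12) = 60: x ≡ 21 (mod 60).
  Combine with x ≡ 0 (mod 9): gcd(60, 9) = 3; 0 - 21 = -21, which IS divisible by 3, so compatible.
    Write x = 21 + 60·t and substitute into x ≡ 0 (mod 9): 60·t ≡ 0 − 21 = -21 (mod 9).
    Divide the congruence (and modulus) by g = 3: 20·t ≡ -7 (mod 3).
    Reduce coefficients mod 3: 2·t ≡ 2 (mod 3).
    The inverse of 2 mod 3 is 2 (since 2·2 = 4 = 1·3 + 1), so t ≡ 2·2 = 4 ≡ 1 (mod 3).
    Then x = 21 + 60·1 = 81, valid modulo lcm(60, 9) = 180: x ≡ 81 (mod 180).
Verify: 81 mod 10 = 1, 81 mod 12 = 9, 81 mod 9 = 0.

x ≡ 81 (mod 180).


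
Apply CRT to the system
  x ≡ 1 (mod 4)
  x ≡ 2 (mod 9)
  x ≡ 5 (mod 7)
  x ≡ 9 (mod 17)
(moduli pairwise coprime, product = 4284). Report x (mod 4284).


Product of moduli M = 4 · 9 · 7 · 17 = 4284.
Merge one congruence at a time:
  Start: x ≡ 1 (mod 4).
  Combine with x ≡ 2 (mod 9); new modulus lcm = 36.
    Write x = 1 + 4·t and substitute into x ≡ 2 (mod 9): 4·t ≡ 2 − 1 = 1 (mod 9).
    The inverse of 4 mod 9 is 7 (since 4·7 = 28 = 3·9 + 1), so t ≡ 7·1 = 7 ≡ 7 (mod 9).
    Then x = 1 + 4·7 = 29, valid modulo lcm(4, 9) = 36: x ≡ 29 (mod 36).
  Combine with x ≡ 5 (mod 7); new modulus lcm = 252.
    Write x = 29 + 36·t and substitute into x ≡ 5 (mod 7): 36·t ≡ 5 − 29 = -24 (mod 7).
    Reduce coefficients mod 7: 1·t ≡ 4 (mod 7).
    So t ≡ 4 (mod 7).
    Then x = 29 + 36·4 = 173, valid modulo lcm(36, 7) = 252: x ≡ 173 (mod 252).
  Combine with x ≡ 9 (mod 17); new modulus lcm = 4284.
    Write x = 173 + 252·t and substitute into x ≡ 9 (mod 17): 252·t ≡ 9 − 173 = -164 (mod 17).
    Reduce coefficients mod 17: 14·t ≡ 6 (mod 17).
    The inverse of 14 mod 17 is 11 (since 14·11 = 154 = 9·17 + 1), so t ≡ 11·6 = 66 ≡ 15 (mod 17).
    Then x = 173 + 252·15 = 3953, valid modulo lcm(252, 17) = 4284: x ≡ 3953 (mod 4284).
Verify against each original: 3953 mod 4 = 1, 3953 mod 9 = 2, 3953 mod 7 = 5, 3953 mod 17 = 9.

x ≡ 3953 (mod 4284).


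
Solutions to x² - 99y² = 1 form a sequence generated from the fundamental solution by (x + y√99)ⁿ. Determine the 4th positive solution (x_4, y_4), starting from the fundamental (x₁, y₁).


Step 1: Find the fundamental solution (x₁, y₁) of x² - 99y² = 1.
  Expand √99 as a continued fraction. a₀ = ⌊√99⌋ = 9; iterate m_{k+1} = d_k·a_k − m_k, d_{k+1} = (99 − m_{k+1}²)/d_k, a_{k+1} = ⌊(a₀ + m_{k+1})/d_{k+1}⌋ (starting m₀ = 0, d₀ = 1), with convergents p_k = a_k·p_{k-1} + p_{k-2}, q_k = a_k·q_{k-1} + q_{k-2} (p₋₁ = 1, q₋₁ = 0):
  k = 0: a₀ = 9; p₀/q₀ = 9/1; p₀² − 99·q₀² = 81 − 99 = -18.
  k = 1: m = 9, d = 18, a = ⌊(9 + 9)/18⌋ = 1; p/q = (1·9 + 1)/(1·1 + 0) = 10/1; p² − 99·q² = 100 − 99 = 1.
  The first convergent with p² − 99·q² = 1 gives the fundamental solution (x₁, y₁) = (10, 1).
Step 2: Apply the recurrence (x_{n+1}, y_{n+1}) = (x₁x_n + 99y₁y_n, x₁y_n + y₁x_n) repeatedly.
  From (x_1, y_1) = (10, 1): x_2 = 10·10 + 99·1·1 = 199; y_2 = 10·1 + 1·10 = 20.
  From (x_2, y_2) = (199, 20): x_3 = 10·199 + 99·1·20 = 3970; y_3 = 10·20 + 1·199 = 399.
  From (x_3, y_3) = (3970, 399): x_4 = 10·3970 + 99·1·399 = 79201; y_4 = 10·399 + 1·3970 = 7960.
Step 3: Verify x_4² - 99·y_4² = 6272798401 - 6272798400 = 1 (should be 1). ✓

(x_1, y_1) = (10, 1); (x_4, y_4) = (79201, 7960).


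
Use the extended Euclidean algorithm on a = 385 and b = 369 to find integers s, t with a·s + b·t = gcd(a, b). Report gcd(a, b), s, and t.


Euclidean algorithm on (385, 369) — divide until remainder is 0:
  385 = 1 · 369 + 16
  369 = 23 · 16 + 1
  16 = 16 · 1 + 0
gcd(385, 369) = 1.
Track Bezout coefficients alongside the remainders: start with r₀ = 385 = a·1 + b·0 (s = 1, t = 0) and r₁ = 369 = a·0 + b·1 (s = 0, t = 1); each new remainder r_{k+1} = r_{k-1} − q_k·r_k inherits s_{k+1} = s_{k-1} − q_k·s_k, t_{k+1} = t_{k-1} − q_k·t_k, so r_k = a·s_k + b·t_k at every step:
  q = 1: r = 16, s = 1 − 1·0 = 1, t = 0 − 1·1 = -1  (check: 385·1 + 369·(-1) = 16)
  q = 23: r = 1, s = 0 − 23·1 = -23, t = 1 − 23·(-1) = 24  (check: 385·(-23) + 369·24 = 1)
The row with r = 1 (the gcd) gives the Bezout coefficients s = -23, t = 24.
Result: 385 · (-23) + 369 · (24) = 1.

gcd(385, 369) = 1; s = -23, t = 24 (check: 385·(-23) + 369·24 = 1).


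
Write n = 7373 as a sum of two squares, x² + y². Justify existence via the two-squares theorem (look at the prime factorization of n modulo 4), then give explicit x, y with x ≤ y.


Step 1: Factor n = 7373 = 73 · 101.
Step 2: Check the mod-4 condition on each prime factor: 73 ≡ 1 (mod 4), exponent 1; 101 ≡ 1 (mod 4), exponent 1.
All primes ≡ 3 (mod 4) appear to even exponent (or don't appear), so by the two-squares theorem n IS expressible as a sum of two squares.
Step 3: Build a representation. Here n = 73 · 101 is a product of primes ≡ 1 (mod 4). Each prime p ≡ 1 (mod 4) is itself a sum of two squares; find a² by testing p − a² for a perfect square:
  73: 73 − 1² = 72, 73 − 2² = 69, 73 − 3² = 64 = 8² ⇒ 73 = 3² + 8².
  101: 101 − 1² = 100 = 10² ⇒ 101 = 1² + 10².
  Combine using the Brahmagupta–Fibonacci identity (a² + b²)(c² + d²) = (ac − bd)² + (ad + bc)² = (ac + bd)² + (ad − bc)²:
  73 · 101 = 7373: from (3² + 8²)(1² + 10²), take (3·1 − 8·10, 3·10 + 8·1) = (3 − 80, 30 + 8) = (-77, 38); dropping signs (only squares matter) gives (77, 38); check 77² + 38² = 5929 + 1444 = 7373 ✓.
Step 4: Order so x ≤ y and verify: 38² + 77² = 1444 + 5929 = 7373 = n. ✓

n = 7373 = 38² + 77² (one valid representation with x ≤ y).


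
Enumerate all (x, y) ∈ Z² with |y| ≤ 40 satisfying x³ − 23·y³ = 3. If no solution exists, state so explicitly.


The equation is x³ - 23y³ = 3. For fixed y, x³ = 23·y³ + 3, so a solution requires the RHS to be a perfect cube.
Strategy: iterate y from -40 to 40, compute RHS = 23·y³ + 3, and check whether it is a (positive or negative) perfect cube.
Check small values of y:
  y = 0: RHS = 3 is not a perfect cube.
  y = 1: RHS = 26 is not a perfect cube.
  y = -1: RHS = -20 is not a perfect cube.
  y = 2: RHS = 187 is not a perfect cube.
  y = -2: RHS = -181 is not a perfect cube.
  y = 3: RHS = 624 is not a perfect cube.
  y = -3: RHS = -618 is not a perfect cube.
Continuing the search up to |y| = 40 finds no solutions either.
No (x, y) in the scanned range satisfies the equation.

No integer solutions with |y| ≤ 40.


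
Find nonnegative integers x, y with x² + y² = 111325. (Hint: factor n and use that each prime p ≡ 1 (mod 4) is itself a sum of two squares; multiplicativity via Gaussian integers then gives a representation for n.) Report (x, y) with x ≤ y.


Step 1: Factor n = 111325 = 5^2 · 61 · 73.
Step 2: Check the mod-4 condition on each prime factor: 5 ≡ 1 (mod 4), exponent 2; 61 ≡ 1 (mod 4), exponent 1; 73 ≡ 1 (mod 4), exponent 1.
All primes ≡ 3 (mod 4) appear to even exponent (or don't appear), so by the two-squares theorem n IS expressible as a sum of two squares.
Step 3: Build a representation. Group n = k² · m with k = 5 and m = 61 · 73 = 4453 (a product of primes ≡ 1 (mod 4)); a representation of m scales to one of n via (k·x)² + (k·y)² = k²(x² + y²). Each prime p ≡ 1 (mod 4) is itself a sum of two squares; find a² by testing p − a² for a perfect square:
  61: 61 − 1² = 60, 61 − 2² = 57, 61 − 3² = 52, 61 − 4² = 45, 61 − 5² = 36 = 6² ⇒ 61 = 5² + 6².
  73: 73 − 1² = 72, 73 − 2² = 69, 73 − 3² = 64 = 8² ⇒ 73 = 3² + 8².
  Combine using the Brahmagupta–Fibonacci identity (a² + b²)(c² + d²) = (ac − bd)² + (ad + bc)² = (ac + bd)² + (ad − bc)²:
  61 · 73 = 4453: from (5² + 6²)(3² + 8²), take (5·3 − 6·8, 5·8 + 6·3) = (15 − 48, 40 + 18) = (-33, 58); dropping signs (only squares matter) gives (33, 58); check 33² + 58² = 1089 + 3364 = 4453 ✓.
  Scale by k = 5: (5·33, 5·58) = (165, 290).
Step 4: Order so x ≤ y and verify: 165² + 290² = 27225 + 84100 = 111325 = n. ✓

n = 111325 = 165² + 290² (one valid representation with x ≤ y).
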